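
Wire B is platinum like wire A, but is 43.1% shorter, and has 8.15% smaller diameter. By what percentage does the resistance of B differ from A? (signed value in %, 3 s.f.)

-32.6%

R ∝ L/d², so R_B/R_A = (1 − 43.1/100) × (1 − 8.15/100)⁻²
= 0.569 × 1.185 = 0.6745
(R_B − R_A)/R_A = 0.6745 − 1 = -32.6%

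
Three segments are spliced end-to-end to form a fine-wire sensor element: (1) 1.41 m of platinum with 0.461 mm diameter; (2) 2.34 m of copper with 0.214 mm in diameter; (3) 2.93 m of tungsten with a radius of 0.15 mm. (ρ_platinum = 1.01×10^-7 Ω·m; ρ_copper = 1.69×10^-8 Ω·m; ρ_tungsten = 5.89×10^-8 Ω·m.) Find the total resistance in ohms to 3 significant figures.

4.39 Ω

Seg 1: A = π(d/2)² = π(2.3050e-04 m)² = 1.669e-07 m²
R_1 = (1.01×10^-7)(1.41)/(1.669e-07) = 0.8532 Ω
Seg 2: A = π(d/2)² = π(1.0700e-04 m)² = 3.597e-08 m²
R_2 = (1.69×10^-8)(2.34)/(3.597e-08) = 1.099 Ω
Seg 3: A = πr² = π(1.5000e-04 m)² = 7.069e-08 m²
R_3 = (5.89×10^-8)(2.93)/(7.069e-08) = 2.441 Ω
R_total = R_1 + R_2 + R_3 = 4.39 Ω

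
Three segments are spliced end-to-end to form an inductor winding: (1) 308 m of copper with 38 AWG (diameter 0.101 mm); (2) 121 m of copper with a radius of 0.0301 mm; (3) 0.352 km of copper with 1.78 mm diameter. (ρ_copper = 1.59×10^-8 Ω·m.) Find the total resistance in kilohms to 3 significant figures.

Seg 1: A = π(0.101/2 mm)² = π(5.0500e-05 m)² = 8.012e-09 m²
R_1 = (1.59×10^-8)(308)/(8.012e-09) = 611.2 Ω
Seg 2: A = πr² = π(3.0100e-05 m)² = 2.846e-09 m²
R_2 = (1.59×10^-8)(121)/(2.846e-09) = 675.9 Ω
Seg 3: A = π(d/2)² = π(8.9000e-04 m)² = 2.488e-06 m²
R_3 = (1.59×10^-8)(352)/(2.488e-06) = 2.249 Ω
R_total = R_1 + R_2 + R_3 = 1.29 kΩ

1.29 kΩ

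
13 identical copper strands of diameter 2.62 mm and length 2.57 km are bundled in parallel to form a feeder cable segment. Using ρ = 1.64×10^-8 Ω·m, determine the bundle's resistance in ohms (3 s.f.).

A_strand = π(1.3100e-03 m)² = 5.391e-06 m²
R_strand = ρL/A = (1.64×10^-8)(2570)/(5.391e-06) = 7.818 Ω
R_total = R_strand/N = 7.818/13 = 0.601 Ω

0.601 Ω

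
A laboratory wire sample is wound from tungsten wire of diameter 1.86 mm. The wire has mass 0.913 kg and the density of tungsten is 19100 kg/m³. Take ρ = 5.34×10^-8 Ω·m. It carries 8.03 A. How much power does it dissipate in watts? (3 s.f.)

A = π(d/2)² = π(9.3000e-04 m)² = 2.7172e-06 m²
L = m/(density·A) = 0.913/(19100×2.7172e-06) = 17.59 m
R = ρL/A = (5.34×10^-8)(17.59)/(2.7172e-06) = 0.3457 Ω
P = I²R = (8.03)² × 0.3457 = 22.3 W

22.3 W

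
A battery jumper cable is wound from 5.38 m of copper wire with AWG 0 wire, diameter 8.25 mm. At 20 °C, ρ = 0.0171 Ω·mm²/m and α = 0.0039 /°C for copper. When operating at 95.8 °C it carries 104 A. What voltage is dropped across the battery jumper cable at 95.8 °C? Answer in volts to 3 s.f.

ρ = 0.0171 Ω·mm²/m = 1.71×10^-8 Ω·m
A = π(8.25/2 mm)² = π(4.1250e-03 m)² = 5.346e-05 m²
R₍20₎ = ρL/A = (1.71×10^-8)(5.38)/(5.346e-05) = 0.001721 Ω
R₍95.8₎ = R₍20₎(1 + αΔT) = 0.001721 × (1 + 0.0039×75.8) = 0.00223 Ω
V = IR = 104 × 0.00223 = 0.232 V

0.232 V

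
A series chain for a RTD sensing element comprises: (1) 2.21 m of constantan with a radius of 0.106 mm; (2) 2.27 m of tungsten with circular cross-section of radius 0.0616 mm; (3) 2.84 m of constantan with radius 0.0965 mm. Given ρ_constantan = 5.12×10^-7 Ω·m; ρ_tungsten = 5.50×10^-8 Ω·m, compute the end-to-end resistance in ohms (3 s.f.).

92.2 Ω

Seg 1: A = πr² = π(1.0600e-04 m)² = 3.530e-08 m²
R_1 = (5.12×10^-7)(2.21)/(3.530e-08) = 32.06 Ω
Seg 2: A = πr² = π(6.1600e-05 m)² = 1.192e-08 m²
R_2 = (5.50×10^-8)(2.27)/(1.192e-08) = 10.47 Ω
Seg 3: A = πr² = π(9.6500e-05 m)² = 2.926e-08 m²
R_3 = (5.12×10^-7)(2.84)/(2.926e-08) = 49.7 Ω
R_total = R_1 + R_2 + R_3 = 92.2 Ω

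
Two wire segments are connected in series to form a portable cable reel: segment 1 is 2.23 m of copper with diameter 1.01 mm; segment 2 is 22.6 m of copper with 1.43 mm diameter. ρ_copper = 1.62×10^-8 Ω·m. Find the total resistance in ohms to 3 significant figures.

Segment 1: A = π(d/2)² = π(5.0500e-04 m)² = 8.012e-07 m²
R₁ = ρL/A = (1.62×10^-8)(2.23)/(8.012e-07) = 0.04509 Ω
Segment 2: A = π(d/2)² = π(7.1500e-04 m)² = 1.606e-06 m²
R₂ = (1.62×10^-8)(22.6)/(1.606e-06) = 0.228 Ω
R = R₁ + R₂ = 0.273 Ω

0.273 Ω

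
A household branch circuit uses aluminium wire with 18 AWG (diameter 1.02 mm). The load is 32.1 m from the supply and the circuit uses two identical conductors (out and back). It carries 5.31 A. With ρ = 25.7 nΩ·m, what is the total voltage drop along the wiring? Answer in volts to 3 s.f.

10.7 V

ρ = 25.7 nΩ·m = 2.57×10^-8 Ω·m
A = π(1.02/2 mm)² = π(5.1000e-04 m)² = 8.171e-07 m²
Total conductor length (both ways) L = 2 × 32.1 = 64.2 m
R = ρL/A = (2.57×10^-8)(64.2)/(8.171e-07) = 2.019 Ω
V = IR = 5.31 × 2.019 = 10.7 V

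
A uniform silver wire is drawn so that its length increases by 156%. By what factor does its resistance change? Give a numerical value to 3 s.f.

6.55

k = 1 + 156/100 = 2.56; volume constant ⇒ A' = A/k, so R' = k²R.
Factor = 6.55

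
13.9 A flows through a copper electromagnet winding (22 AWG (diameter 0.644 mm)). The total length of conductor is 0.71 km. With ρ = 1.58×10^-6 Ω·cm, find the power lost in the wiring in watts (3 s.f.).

ρ = 1.58×10^-6 Ω·cm = 1.58×10^-8 Ω·m
A = π(0.644/2 mm)² = π(3.2200e-04 m)² = 3.257e-07 m²
R = ρL/A = (1.58×10^-8)(710)/(3.257e-07) = 34.44 Ω
P = I²R = (13.9)² × 34.44 = 6650 W

6650 W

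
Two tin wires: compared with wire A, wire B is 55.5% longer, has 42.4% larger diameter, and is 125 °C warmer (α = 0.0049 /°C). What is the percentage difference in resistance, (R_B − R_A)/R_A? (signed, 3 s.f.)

R ∝ ρL/d² with ρ ∝ (1+αΔT), so R_B/R_A = (1 + 55.5/100) × (1 + 42.4/100)⁻² × (1 + 0.0049×125)
= 1.555 × 0.4931 × 1.613 = 1.236
(R_B − R_A)/R_A = 1.236 − 1 = 23.7%

23.7%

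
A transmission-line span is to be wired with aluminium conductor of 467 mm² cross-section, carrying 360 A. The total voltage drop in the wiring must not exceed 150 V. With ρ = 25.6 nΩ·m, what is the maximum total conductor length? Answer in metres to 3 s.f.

ρ = 25.6 nΩ·m = 2.56×10^-8 Ω·m
A = 467 mm² = 4.670e-04 m²
L_max = V_max·A/(1·ρI) = (150)(4.670e-04)/(2.56×10^-8×360) = 7600 m

7600 m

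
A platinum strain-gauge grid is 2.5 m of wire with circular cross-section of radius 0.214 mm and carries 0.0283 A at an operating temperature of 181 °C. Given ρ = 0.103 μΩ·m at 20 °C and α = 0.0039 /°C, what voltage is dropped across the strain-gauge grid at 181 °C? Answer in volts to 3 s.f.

0.0825 V

ρ = 0.103 μΩ·m = 1.03×10^-7 Ω·m
A = πr² = π(2.1400e-04 m)² = 1.439e-07 m²
R₍20₎ = ρL/A = (1.03×10^-7)(2.5)/(1.439e-07) = 1.79 Ω
R₍181₎ = R₍20₎(1 + αΔT) = 1.79 × (1 + 0.0039×161) = 2.914 Ω
V = IR = 0.0283 × 2.914 = 0.0825 V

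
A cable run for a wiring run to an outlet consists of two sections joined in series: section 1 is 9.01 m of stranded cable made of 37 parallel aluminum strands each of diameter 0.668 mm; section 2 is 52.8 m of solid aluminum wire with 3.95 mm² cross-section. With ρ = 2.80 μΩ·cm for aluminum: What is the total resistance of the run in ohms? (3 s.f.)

ρ = 2.80 μΩ·cm = 2.80×10^-8 Ω·m
Section 1: A_strand = π(3.3400e-04)² = 3.505e-07 m²; R₁ = ρL/(N·A_s) = (2.80×10^-8)(9.01)/(37×3.505e-07) = 0.01946 Ω
Section 2: A = 3.95 mm² = 3.950e-06 m²
R₂ = (2.80×10^-8)(52.8)/(3.950e-06) = 0.3743 Ω
R = R₁ + R₂ = 0.394 Ω

0.394 Ω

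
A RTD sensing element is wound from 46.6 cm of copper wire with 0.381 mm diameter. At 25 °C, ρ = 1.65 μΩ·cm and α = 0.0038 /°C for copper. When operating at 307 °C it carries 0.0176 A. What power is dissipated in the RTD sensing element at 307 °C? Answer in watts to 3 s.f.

ρ = 1.65 μΩ·cm = 1.65×10^-8 Ω·m
A = π(d/2)² = π(1.9050e-04 m)² = 1.140e-07 m²
R₍25₎ = ρL/A = (1.65×10^-8)(0.466)/(1.140e-07) = 0.06744 Ω
R₍307₎ = R₍25₎(1 + αΔT) = 0.06744 × (1 + 0.0038×282) = 0.1397 Ω
P = I²R = (0.0176)² × 0.1397 = 4.33×10^-5 W

4.33×10^-5 W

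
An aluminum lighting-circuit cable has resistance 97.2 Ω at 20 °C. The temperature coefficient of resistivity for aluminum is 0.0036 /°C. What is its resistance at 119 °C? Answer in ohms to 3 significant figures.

ΔT = 119 − 20 = 99 °C
R = R₀(1 + αΔT) = 97.2 × (1 + 0.0036×99) = 97.2 × 1.356 = 132 Ω

132 Ω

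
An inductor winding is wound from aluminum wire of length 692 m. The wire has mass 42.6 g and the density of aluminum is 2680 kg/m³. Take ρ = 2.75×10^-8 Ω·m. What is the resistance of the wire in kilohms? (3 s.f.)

A = m/(density·L) = 0.0426/(2680×692) = 2.2970e-08 m²
R = ρL/A = (2.75×10^-8)(692)/(2.2970e-08) = 0.828 kΩ

0.828 kΩ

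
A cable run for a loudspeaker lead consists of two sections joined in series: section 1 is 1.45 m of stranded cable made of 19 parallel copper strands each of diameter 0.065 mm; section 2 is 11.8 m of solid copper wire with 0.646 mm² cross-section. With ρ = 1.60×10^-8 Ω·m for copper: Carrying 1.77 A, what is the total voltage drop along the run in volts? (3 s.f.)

Section 1: A_strand = π(3.2500e-05)² = 3.318e-09 m²; R₁ = ρL/(N·A_s) = (1.60×10^-8)(1.45)/(19×3.318e-09) = 0.368 Ω
Section 2: A = 0.646 mm² = 6.460e-07 m²
R₂ = (1.60×10^-8)(11.8)/(6.460e-07) = 0.2923 Ω
R = R₁ + R₂ = 0.6602 Ω
V = IR = 1.77 × 0.6602 = 1.17 V

1.17 V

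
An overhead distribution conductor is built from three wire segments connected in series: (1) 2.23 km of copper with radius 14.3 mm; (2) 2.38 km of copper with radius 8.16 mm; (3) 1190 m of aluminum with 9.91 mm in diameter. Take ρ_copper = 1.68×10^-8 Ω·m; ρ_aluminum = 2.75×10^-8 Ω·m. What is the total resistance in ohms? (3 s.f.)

0.674 Ω

Seg 1: A = πr² = π(1.4300e-02 m)² = 6.424e-04 m²
R_1 = (1.68×10^-8)(2230)/(6.424e-04) = 0.05832 Ω
Seg 2: A = πr² = π(8.1600e-03 m)² = 2.092e-04 m²
R_2 = (1.68×10^-8)(2380)/(2.092e-04) = 0.1911 Ω
Seg 3: A = π(d/2)² = π(4.9550e-03 m)² = 7.713e-05 m²
R_3 = (2.75×10^-8)(1190)/(7.713e-05) = 0.4243 Ω
R_total = R_1 + R_2 + R_3 = 0.674 Ω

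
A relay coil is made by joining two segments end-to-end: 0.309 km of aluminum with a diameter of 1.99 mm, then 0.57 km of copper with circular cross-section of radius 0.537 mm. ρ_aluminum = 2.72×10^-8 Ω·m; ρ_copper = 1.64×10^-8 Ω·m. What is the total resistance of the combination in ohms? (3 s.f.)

13.0 Ω

Segment 1: A = π(d/2)² = π(9.9500e-04 m)² = 3.110e-06 m²
R₁ = ρL/A = (2.72×10^-8)(309)/(3.110e-06) = 2.702 Ω
Segment 2: A = πr² = π(5.3700e-04 m)² = 9.059e-07 m²
R₂ = (1.64×10^-8)(570)/(9.059e-07) = 10.32 Ω
R = R₁ + R₂ = 13.0 Ω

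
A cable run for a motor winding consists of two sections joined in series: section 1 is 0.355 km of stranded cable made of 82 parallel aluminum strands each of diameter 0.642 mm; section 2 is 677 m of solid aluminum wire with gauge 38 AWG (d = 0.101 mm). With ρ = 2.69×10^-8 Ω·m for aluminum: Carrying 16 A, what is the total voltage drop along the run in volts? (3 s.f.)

Section 1: A_strand = π(3.2100e-04)² = 3.237e-07 m²; R₁ = ρL/(N·A_s) = (2.69×10^-8)(355)/(82×3.237e-07) = 0.3598 Ω
Section 2: A = π(0.101/2 mm)² = π(5.0500e-05 m)² = 8.012e-09 m²
R₂ = (2.69×10^-8)(677)/(8.012e-09) = 2273 Ω
R = R₁ + R₂ = 2273 Ω
V = IR = 16 × 2273 = 36400 V

36400 V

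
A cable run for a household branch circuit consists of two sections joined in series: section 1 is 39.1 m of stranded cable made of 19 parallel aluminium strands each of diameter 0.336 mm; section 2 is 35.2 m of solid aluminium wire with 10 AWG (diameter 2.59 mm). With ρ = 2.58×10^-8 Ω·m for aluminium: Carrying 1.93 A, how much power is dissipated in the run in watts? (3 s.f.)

Section 1: A_strand = π(1.6800e-04)² = 8.867e-08 m²; R₁ = ρL/(N·A_s) = (2.58×10^-8)(39.1)/(19×8.867e-08) = 0.5988 Ω
Section 2: A = π(2.59/2 mm)² = π(1.2950e-03 m)² = 5.269e-06 m²
R₂ = (2.58×10^-8)(35.2)/(5.269e-06) = 0.1724 Ω
R = R₁ + R₂ = 0.7712 Ω
P = I²R = (1.93)² × 0.7712 = 2.87 W

2.87 W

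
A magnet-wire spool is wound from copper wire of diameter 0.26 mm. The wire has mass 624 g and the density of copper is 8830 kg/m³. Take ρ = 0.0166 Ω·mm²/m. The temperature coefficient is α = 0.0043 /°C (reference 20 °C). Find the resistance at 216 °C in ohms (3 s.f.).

ρ = 0.0166 Ω·mm²/m = 1.66×10^-8 Ω·m
A = π(d/2)² = π(1.3000e-04 m)² = 5.3093e-08 m²
L = m/(density·A) = 0.624/(8830×5.3093e-08) = 1331 m
R = ρL/A = (1.66×10^-8)(1331)/(5.3093e-08) = 416.2 Ω
R(216 °C) = 416.2 × (1 + 0.0043×196) = 767 Ω

767 Ω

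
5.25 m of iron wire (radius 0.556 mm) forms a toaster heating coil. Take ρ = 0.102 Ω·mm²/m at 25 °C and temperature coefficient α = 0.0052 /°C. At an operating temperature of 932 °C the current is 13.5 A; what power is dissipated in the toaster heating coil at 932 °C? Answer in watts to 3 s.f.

574 W

ρ = 0.102 Ω·mm²/m = 1.02×10^-7 Ω·m
A = πr² = π(5.5600e-04 m)² = 9.712e-07 m²
R₍25₎ = ρL/A = (1.02×10^-7)(5.25)/(9.712e-07) = 0.5514 Ω
R₍932₎ = R₍25₎(1 + αΔT) = 0.5514 × (1 + 0.0052×907) = 3.152 Ω
P = I²R = (13.5)² × 3.152 = 574 W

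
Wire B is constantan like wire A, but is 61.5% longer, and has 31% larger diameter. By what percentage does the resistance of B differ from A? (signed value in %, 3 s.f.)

R ∝ L/d², so R_B/R_A = (1 + 61.5/100) × (1 + 31/100)⁻²
= 1.615 × 0.5827 = 0.9411
(R_B − R_A)/R_A = 0.9411 − 1 = -5.89%

-5.89%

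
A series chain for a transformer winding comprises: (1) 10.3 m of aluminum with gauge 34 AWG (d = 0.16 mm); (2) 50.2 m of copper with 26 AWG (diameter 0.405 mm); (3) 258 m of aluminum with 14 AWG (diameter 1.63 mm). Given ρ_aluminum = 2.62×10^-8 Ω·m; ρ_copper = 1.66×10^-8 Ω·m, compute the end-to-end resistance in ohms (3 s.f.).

23.1 Ω

Seg 1: A = π(0.16/2 mm)² = π(8.0000e-05 m)² = 2.011e-08 m²
R_1 = (2.62×10^-8)(10.3)/(2.011e-08) = 13.42 Ω
Seg 2: A = π(0.405/2 mm)² = π(2.0250e-04 m)² = 1.288e-07 m²
R_2 = (1.66×10^-8)(50.2)/(1.288e-07) = 6.469 Ω
Seg 3: A = π(1.63/2 mm)² = π(8.1500e-04 m)² = 2.087e-06 m²
R_3 = (2.62×10^-8)(258)/(2.087e-06) = 3.239 Ω
R_total = R_1 + R_2 + R_3 = 23.1 Ω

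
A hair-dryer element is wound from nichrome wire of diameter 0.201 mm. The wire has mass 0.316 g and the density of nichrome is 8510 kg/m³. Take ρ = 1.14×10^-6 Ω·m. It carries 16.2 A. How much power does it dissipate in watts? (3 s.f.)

11000 W

A = π(d/2)² = π(1.0050e-04 m)² = 3.1731e-08 m²
L = m/(density·A) = 3.160×10^-4/(8510×3.1731e-08) = 1.17 m
R = ρL/A = (1.14×10^-6)(1.17)/(3.1731e-08) = 42.04 Ω
P = I²R = (16.2)² × 42.04 = 11000 W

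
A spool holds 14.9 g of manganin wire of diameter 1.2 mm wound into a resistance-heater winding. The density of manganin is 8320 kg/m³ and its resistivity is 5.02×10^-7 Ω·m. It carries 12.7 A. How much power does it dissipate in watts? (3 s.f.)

A = π(d/2)² = π(6.0000e-04 m)² = 1.1310e-06 m²
L = m/(density·A) = 0.0149/(8320×1.1310e-06) = 1.583 m
R = ρL/A = (5.02×10^-7)(1.583)/(1.1310e-06) = 0.7028 Ω
P = I²R = (12.7)² × 0.7028 = 113 W

113 W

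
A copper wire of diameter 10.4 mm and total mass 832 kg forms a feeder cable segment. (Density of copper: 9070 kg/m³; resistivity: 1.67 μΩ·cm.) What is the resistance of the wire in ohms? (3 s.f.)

ρ = 1.67 μΩ·cm = 1.67×10^-8 Ω·m
A = π(d/2)² = π(5.2000e-03 m)² = 8.4949e-05 m²
L = m/(density·A) = 832/(9070×8.4949e-05) = 1080 m
R = ρL/A = (1.67×10^-8)(1080)/(8.4949e-05) = 0.212 Ω

0.212 Ω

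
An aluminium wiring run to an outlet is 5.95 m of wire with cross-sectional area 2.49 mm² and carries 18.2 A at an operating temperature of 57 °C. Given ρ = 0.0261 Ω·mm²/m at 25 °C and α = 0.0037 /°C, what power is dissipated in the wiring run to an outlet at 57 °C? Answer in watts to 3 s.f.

23.1 W

ρ = 0.0261 Ω·mm²/m = 2.61×10^-8 Ω·m
A = 2.49 mm² = 2.490e-06 m²
R₍25₎ = ρL/A = (2.61×10^-8)(5.95)/(2.490e-06) = 0.06237 Ω
R₍57₎ = R₍25₎(1 + αΔT) = 0.06237 × (1 + 0.0037×32) = 0.06975 Ω
P = I²R = (18.2)² × 0.06975 = 23.1 W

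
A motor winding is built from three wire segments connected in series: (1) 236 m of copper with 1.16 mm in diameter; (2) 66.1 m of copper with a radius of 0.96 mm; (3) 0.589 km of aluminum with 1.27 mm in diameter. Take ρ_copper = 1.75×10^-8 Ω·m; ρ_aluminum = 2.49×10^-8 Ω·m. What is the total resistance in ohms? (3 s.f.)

15.9 Ω

Seg 1: A = π(d/2)² = π(5.8000e-04 m)² = 1.057e-06 m²
R_1 = (1.75×10^-8)(236)/(1.057e-06) = 3.908 Ω
Seg 2: A = πr² = π(9.6000e-04 m)² = 2.895e-06 m²
R_2 = (1.75×10^-8)(66.1)/(2.895e-06) = 0.3995 Ω
Seg 3: A = π(d/2)² = π(6.3500e-04 m)² = 1.267e-06 m²
R_3 = (2.49×10^-8)(589)/(1.267e-06) = 11.58 Ω
R_total = R_1 + R_2 + R_3 = 15.9 Ω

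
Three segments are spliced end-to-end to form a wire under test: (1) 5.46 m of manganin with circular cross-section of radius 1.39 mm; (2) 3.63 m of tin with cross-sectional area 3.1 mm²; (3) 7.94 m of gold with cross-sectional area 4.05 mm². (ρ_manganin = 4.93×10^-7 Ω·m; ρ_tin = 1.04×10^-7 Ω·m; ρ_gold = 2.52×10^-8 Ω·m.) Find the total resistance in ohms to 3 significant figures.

Seg 1: A = πr² = π(1.3900e-03 m)² = 6.070e-06 m²
R_1 = (4.93×10^-7)(5.46)/(6.070e-06) = 0.4435 Ω
Seg 2: A = 3.1 mm² = 3.100e-06 m²
R_2 = (1.04×10^-7)(3.63)/(3.100e-06) = 0.1218 Ω
Seg 3: A = 4.05 mm² = 4.050e-06 m²
R_3 = (2.52×10^-8)(7.94)/(4.050e-06) = 0.0494 Ω
R_total = R_1 + R_2 + R_3 = 0.615 Ω

0.615 Ω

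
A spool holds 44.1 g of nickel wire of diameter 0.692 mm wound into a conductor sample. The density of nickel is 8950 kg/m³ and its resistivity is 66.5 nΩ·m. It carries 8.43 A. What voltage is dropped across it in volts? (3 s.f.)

19.5 V

ρ = 66.5 nΩ·m = 6.65×10^-8 Ω·m
A = π(d/2)² = π(3.4600e-04 m)² = 3.7610e-07 m²
L = m/(density·A) = 0.0441/(8950×3.7610e-07) = 13.1 m
R = ρL/A = (6.65×10^-8)(13.1)/(3.7610e-07) = 2.317 Ω
V = IR = 8.43 × 2.317 = 19.5 V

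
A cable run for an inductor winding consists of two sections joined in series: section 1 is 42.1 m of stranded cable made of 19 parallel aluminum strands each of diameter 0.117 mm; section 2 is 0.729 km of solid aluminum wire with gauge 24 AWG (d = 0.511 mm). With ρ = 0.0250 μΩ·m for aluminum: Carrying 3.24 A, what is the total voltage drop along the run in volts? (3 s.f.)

ρ = 0.0250 μΩ·m = 2.50×10^-8 Ω·m
Section 1: A_strand = π(5.8500e-05)² = 1.075e-08 m²; R₁ = ρL/(N·A_s) = (2.50×10^-8)(42.1)/(19×1.075e-08) = 5.152 Ω
Section 2: A = π(0.511/2 mm)² = π(2.5550e-04 m)² = 2.051e-07 m²
R₂ = (2.50×10^-8)(729)/(2.051e-07) = 88.87 Ω
R = R₁ + R₂ = 94.02 Ω
V = IR = 3.24 × 94.02 = 305 V

305 V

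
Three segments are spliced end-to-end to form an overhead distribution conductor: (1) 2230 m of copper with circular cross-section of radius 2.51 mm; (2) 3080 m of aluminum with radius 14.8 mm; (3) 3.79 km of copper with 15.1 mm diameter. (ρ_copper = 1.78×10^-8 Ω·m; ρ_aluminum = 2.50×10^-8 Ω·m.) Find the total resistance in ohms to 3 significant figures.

Seg 1: A = πr² = π(2.5100e-03 m)² = 1.979e-05 m²
R_1 = (1.78×10^-8)(2230)/(1.979e-05) = 2.006 Ω
Seg 2: A = πr² = π(1.4800e-02 m)² = 6.881e-04 m²
R_2 = (2.50×10^-8)(3080)/(6.881e-04) = 0.1119 Ω
Seg 3: A = π(d/2)² = π(7.5500e-03 m)² = 1.791e-04 m²
R_3 = (1.78×10^-8)(3790)/(1.791e-04) = 0.3767 Ω
R_total = R_1 + R_2 + R_3 = 2.49 Ω

2.49 Ω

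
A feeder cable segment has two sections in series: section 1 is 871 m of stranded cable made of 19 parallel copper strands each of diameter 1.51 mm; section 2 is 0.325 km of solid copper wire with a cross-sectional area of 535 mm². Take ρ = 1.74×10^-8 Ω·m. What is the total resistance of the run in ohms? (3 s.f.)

0.456 Ω

Section 1: A_strand = π(7.5500e-04)² = 1.791e-06 m²; R₁ = ρL/(N·A_s) = (1.74×10^-8)(871)/(19×1.791e-06) = 0.4454 Ω
Section 2: A = 535 mm² = 5.350e-04 m²
R₂ = (1.74×10^-8)(325)/(5.350e-04) = 0.01057 Ω
R = R₁ + R₂ = 0.456 Ω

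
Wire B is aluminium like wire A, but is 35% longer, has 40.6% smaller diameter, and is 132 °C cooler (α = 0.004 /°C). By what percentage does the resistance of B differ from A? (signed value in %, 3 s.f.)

R ∝ ρL/d² with ρ ∝ (1+αΔT), so R_B/R_A = (1 + 35/100) × (1 − 40.6/100)⁻² × (1 − 0.004×132)
= 1.35 × 2.834 × 0.472 = 1.806
(R_B − R_A)/R_A = 1.806 − 1 = 80.6%

80.6%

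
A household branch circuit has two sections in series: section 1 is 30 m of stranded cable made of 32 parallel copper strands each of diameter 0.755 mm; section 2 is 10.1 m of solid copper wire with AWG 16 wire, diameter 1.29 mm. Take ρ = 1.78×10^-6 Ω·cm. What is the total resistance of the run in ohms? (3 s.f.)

0.175 Ω

ρ = 1.78×10^-6 Ω·cm = 1.78×10^-8 Ω·m
Section 1: A_strand = π(3.7750e-04)² = 4.477e-07 m²; R₁ = ρL/(N·A_s) = (1.78×10^-8)(30)/(32×4.477e-07) = 0.03727 Ω
Section 2: A = π(1.29/2 mm)² = π(6.4500e-04 m)² = 1.307e-06 m²
R₂ = (1.78×10^-8)(10.1)/(1.307e-06) = 0.1376 Ω
R = R₁ + R₂ = 0.175 Ω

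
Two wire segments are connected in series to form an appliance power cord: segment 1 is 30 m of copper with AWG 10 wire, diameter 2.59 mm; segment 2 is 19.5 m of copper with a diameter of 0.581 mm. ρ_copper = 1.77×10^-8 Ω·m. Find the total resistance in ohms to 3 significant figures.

Segment 1: A = π(2.59/2 mm)² = π(1.2950e-03 m)² = 5.269e-06 m²
R₁ = ρL/A = (1.77×10^-8)(30)/(5.269e-06) = 0.1008 Ω
Segment 2: A = π(d/2)² = π(2.9050e-04 m)² = 2.651e-07 m²
R₂ = (1.77×10^-8)(19.5)/(2.651e-07) = 1.302 Ω
R = R₁ + R₂ = 1.40 Ω

1.40 Ω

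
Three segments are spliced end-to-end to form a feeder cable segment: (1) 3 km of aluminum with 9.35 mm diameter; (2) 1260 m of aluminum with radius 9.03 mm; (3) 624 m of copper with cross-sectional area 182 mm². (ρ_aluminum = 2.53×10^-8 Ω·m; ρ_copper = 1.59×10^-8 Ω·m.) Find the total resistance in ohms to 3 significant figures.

1.28 Ω

Seg 1: A = π(d/2)² = π(4.6750e-03 m)² = 6.866e-05 m²
R_1 = (2.53×10^-8)(3000)/(6.866e-05) = 1.105 Ω
Seg 2: A = πr² = π(9.0300e-03 m)² = 2.562e-04 m²
R_2 = (2.53×10^-8)(1260)/(2.562e-04) = 0.1244 Ω
Seg 3: A = 182 mm² = 1.820e-04 m²
R_3 = (1.59×10^-8)(624)/(1.820e-04) = 0.05451 Ω
R_total = R_1 + R_2 + R_3 = 1.28 Ω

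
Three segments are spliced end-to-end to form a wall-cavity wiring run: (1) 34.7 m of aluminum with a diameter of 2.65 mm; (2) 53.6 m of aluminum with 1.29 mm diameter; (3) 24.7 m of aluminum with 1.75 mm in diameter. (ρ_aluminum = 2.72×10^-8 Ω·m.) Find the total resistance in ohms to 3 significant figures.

1.57 Ω

Seg 1: A = π(d/2)² = π(1.3250e-03 m)² = 5.515e-06 m²
R_1 = (2.72×10^-8)(34.7)/(5.515e-06) = 0.1711 Ω
Seg 2: A = π(d/2)² = π(6.4500e-04 m)² = 1.307e-06 m²
R_2 = (2.72×10^-8)(53.6)/(1.307e-06) = 1.115 Ω
Seg 3: A = π(d/2)² = π(8.7500e-04 m)² = 2.405e-06 m²
R_3 = (2.72×10^-8)(24.7)/(2.405e-06) = 0.2793 Ω
R_total = R_1 + R_2 + R_3 = 1.57 Ω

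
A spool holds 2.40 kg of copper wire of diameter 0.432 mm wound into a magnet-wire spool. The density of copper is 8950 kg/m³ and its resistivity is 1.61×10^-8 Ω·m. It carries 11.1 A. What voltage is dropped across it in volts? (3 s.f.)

2230 V

A = π(d/2)² = π(2.1600e-04 m)² = 1.4657e-07 m²
L = m/(density·A) = 2.4/(8950×1.4657e-07) = 1829 m
R = ρL/A = (1.61×10^-8)(1829)/(1.4657e-07) = 201 Ω
V = IR = 11.1 × 201 = 2230 V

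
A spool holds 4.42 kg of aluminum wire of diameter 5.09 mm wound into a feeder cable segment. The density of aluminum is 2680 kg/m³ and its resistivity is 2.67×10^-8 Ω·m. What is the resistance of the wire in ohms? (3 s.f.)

A = π(d/2)² = π(2.5450e-03 m)² = 2.0348e-05 m²
L = m/(density·A) = 4.42/(2680×2.0348e-05) = 81.05 m
R = ρL/A = (2.67×10^-8)(81.05)/(2.0348e-05) = 0.106 Ω

0.106 Ω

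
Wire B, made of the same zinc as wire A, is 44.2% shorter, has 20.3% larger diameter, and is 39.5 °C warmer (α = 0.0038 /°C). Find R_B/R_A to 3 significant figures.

R ∝ ρL/d² with ρ ∝ (1+αΔT), so R_B/R_A = (1 − 44.2/100) × (1 + 20.3/100)⁻² × (1 + 0.0038×39.5)
= 0.558 × 0.691 × 1.15 = 0.443

0.443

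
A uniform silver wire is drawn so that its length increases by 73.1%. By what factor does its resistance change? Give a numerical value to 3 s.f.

k = 1 + 73.1/100 = 1.731; volume constant ⇒ A' = A/k, so R' = k²R.
Factor = 3.00

3.00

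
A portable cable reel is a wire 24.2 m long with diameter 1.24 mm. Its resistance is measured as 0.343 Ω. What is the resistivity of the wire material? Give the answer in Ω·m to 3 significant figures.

A = π(d/2)² = π(6.2000e-04 m)² = 1.208e-06 m²
ρ = RA/L = (0.343)(1.208e-06)/(24.2) = 1.71×10^-8 Ω·m

1.71×10^-8 Ω·m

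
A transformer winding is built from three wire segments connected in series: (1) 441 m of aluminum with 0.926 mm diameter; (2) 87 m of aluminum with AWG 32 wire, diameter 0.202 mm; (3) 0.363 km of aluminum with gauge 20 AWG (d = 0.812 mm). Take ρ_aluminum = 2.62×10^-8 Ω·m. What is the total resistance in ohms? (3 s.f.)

Seg 1: A = π(d/2)² = π(4.6300e-04 m)² = 6.735e-07 m²
R_1 = (2.62×10^-8)(441)/(6.735e-07) = 17.16 Ω
Seg 2: A = π(0.202/2 mm)² = π(1.0100e-04 m)² = 3.205e-08 m²
R_2 = (2.62×10^-8)(87)/(3.205e-08) = 71.13 Ω
Seg 3: A = π(0.812/2 mm)² = π(4.0600e-04 m)² = 5.178e-07 m²
R_3 = (2.62×10^-8)(363)/(5.178e-07) = 18.37 Ω
R_total = R_1 + R_2 + R_3 = 107 Ω

107 Ω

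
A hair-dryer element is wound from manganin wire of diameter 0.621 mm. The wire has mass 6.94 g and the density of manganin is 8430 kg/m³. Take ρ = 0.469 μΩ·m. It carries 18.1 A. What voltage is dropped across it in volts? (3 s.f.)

ρ = 0.469 μΩ·m = 4.69×10^-7 Ω·m
A = π(d/2)² = π(3.1050e-04 m)² = 3.0288e-07 m²
L = m/(density·A) = 0.00694/(8430×3.0288e-07) = 2.718 m
R = ρL/A = (4.69×10^-7)(2.718)/(3.0288e-07) = 4.209 Ω
V = IR = 18.1 × 4.209 = 76.2 V

76.2 V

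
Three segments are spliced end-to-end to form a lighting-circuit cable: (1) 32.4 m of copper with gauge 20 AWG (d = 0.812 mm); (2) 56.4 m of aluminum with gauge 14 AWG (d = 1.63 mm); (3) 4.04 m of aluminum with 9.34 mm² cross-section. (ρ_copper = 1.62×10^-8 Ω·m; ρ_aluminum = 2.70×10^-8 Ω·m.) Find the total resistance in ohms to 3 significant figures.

Seg 1: A = π(0.812/2 mm)² = π(4.0600e-04 m)² = 5.178e-07 m²
R_1 = (1.62×10^-8)(32.4)/(5.178e-07) = 1.014 Ω
Seg 2: A = π(1.63/2 mm)² = π(8.1500e-04 m)² = 2.087e-06 m²
R_2 = (2.70×10^-8)(56.4)/(2.087e-06) = 0.7298 Ω
Seg 3: A = 9.34 mm² = 9.340e-06 m²
R_3 = (2.70×10^-8)(4.04)/(9.340e-06) = 0.01168 Ω
R_total = R_1 + R_2 + R_3 = 1.76 Ω

1.76 Ω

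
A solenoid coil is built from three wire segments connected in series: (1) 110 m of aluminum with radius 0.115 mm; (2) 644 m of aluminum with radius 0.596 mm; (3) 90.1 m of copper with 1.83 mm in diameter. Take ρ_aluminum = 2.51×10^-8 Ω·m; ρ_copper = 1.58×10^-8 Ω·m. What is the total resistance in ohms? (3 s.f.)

Seg 1: A = πr² = π(1.1500e-04 m)² = 4.155e-08 m²
R_1 = (2.51×10^-8)(110)/(4.155e-08) = 66.45 Ω
Seg 2: A = πr² = π(5.9600e-04 m)² = 1.116e-06 m²
R_2 = (2.51×10^-8)(644)/(1.116e-06) = 14.48 Ω
Seg 3: A = π(d/2)² = π(9.1500e-04 m)² = 2.630e-06 m²
R_3 = (1.58×10^-8)(90.1)/(2.630e-06) = 0.5412 Ω
R_total = R_1 + R_2 + R_3 = 81.5 Ω

81.5 Ω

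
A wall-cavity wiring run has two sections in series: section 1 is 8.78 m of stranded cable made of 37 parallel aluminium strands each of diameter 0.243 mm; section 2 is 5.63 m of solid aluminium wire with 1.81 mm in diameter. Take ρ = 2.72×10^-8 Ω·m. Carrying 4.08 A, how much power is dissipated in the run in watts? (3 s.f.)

Section 1: A_strand = π(1.2150e-04)² = 4.638e-08 m²; R₁ = ρL/(N·A_s) = (2.72×10^-8)(8.78)/(37×4.638e-08) = 0.1392 Ω
Section 2: A = π(d/2)² = π(9.0500e-04 m)² = 2.573e-06 m²
R₂ = (2.72×10^-8)(5.63)/(2.573e-06) = 0.05952 Ω
R = R₁ + R₂ = 0.1987 Ω
P = I²R = (4.08)² × 0.1987 = 3.31 W

3.31 W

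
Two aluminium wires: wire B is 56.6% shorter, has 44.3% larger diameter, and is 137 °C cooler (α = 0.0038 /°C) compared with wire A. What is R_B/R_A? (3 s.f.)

R ∝ ρL/d² with ρ ∝ (1+αΔT), so R_B/R_A = (1 − 56.6/100) × (1 + 44.3/100)⁻² × (1 − 0.0038×137)
= 0.434 × 0.4803 × 0.4794 = 0.0999

0.0999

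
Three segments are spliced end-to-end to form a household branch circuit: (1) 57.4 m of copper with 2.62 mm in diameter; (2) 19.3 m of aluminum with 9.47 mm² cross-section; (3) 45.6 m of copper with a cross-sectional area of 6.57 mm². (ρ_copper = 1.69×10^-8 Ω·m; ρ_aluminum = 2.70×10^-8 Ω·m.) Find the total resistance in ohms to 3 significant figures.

Seg 1: A = π(d/2)² = π(1.3100e-03 m)² = 5.391e-06 m²
R_1 = (1.69×10^-8)(57.4)/(5.391e-06) = 0.1799 Ω
Seg 2: A = 9.47 mm² = 9.470e-06 m²
R_2 = (2.70×10^-8)(19.3)/(9.470e-06) = 0.05503 Ω
Seg 3: A = 6.57 mm² = 6.570e-06 m²
R_3 = (1.69×10^-8)(45.6)/(6.570e-06) = 0.1173 Ω
R_total = R_1 + R_2 + R_3 = 0.352 Ω

0.352 Ω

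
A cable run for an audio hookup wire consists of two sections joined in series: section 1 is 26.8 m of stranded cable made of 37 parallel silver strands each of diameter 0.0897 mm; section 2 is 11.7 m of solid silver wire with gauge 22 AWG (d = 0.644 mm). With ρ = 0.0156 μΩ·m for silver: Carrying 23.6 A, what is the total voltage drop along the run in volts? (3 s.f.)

ρ = 0.0156 μΩ·m = 1.56×10^-8 Ω·m
Section 1: A_strand = π(4.4850e-05)² = 6.319e-09 m²; R₁ = ρL/(N·A_s) = (1.56×10^-8)(26.8)/(37×6.319e-09) = 1.788 Ω
Section 2: A = π(0.644/2 mm)² = π(3.2200e-04 m)² = 3.257e-07 m²
R₂ = (1.56×10^-8)(11.7)/(3.257e-07) = 0.5603 Ω
R = R₁ + R₂ = 2.348 Ω
V = IR = 23.6 × 2.348 = 55.4 V

55.4 V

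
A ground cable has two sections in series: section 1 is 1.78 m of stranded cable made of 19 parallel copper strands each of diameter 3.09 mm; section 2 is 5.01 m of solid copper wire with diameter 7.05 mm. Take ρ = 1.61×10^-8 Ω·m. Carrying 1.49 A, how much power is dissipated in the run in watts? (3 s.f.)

0.00503 W

Section 1: A_strand = π(1.5450e-03)² = 7.499e-06 m²; R₁ = ρL/(N·A_s) = (1.61×10^-8)(1.78)/(19×7.499e-06) = 2.011×10^-4 Ω
Section 2: A = π(d/2)² = π(3.5250e-03 m)² = 3.904e-05 m²
R₂ = (1.61×10^-8)(5.01)/(3.904e-05) = 0.002066 Ω
R = R₁ + R₂ = 0.002267 Ω
P = I²R = (1.49)² × 0.002267 = 0.00503 W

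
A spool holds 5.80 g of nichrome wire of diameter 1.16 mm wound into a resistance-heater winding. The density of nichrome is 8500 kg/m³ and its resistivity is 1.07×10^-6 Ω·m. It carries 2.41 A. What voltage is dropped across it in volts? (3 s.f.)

1.58 V

A = π(d/2)² = π(5.8000e-04 m)² = 1.0568e-06 m²
L = m/(density·A) = 0.0058/(8500×1.0568e-06) = 0.6457 m
R = ρL/A = (1.07×10^-6)(0.6457)/(1.0568e-06) = 0.6537 Ω
V = IR = 2.41 × 0.6537 = 1.58 V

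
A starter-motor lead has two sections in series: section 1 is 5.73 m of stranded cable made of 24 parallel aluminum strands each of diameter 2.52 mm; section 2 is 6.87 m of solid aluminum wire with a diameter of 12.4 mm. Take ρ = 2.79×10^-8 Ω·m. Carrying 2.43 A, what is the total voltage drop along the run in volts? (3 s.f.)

Section 1: A_strand = π(1.2600e-03)² = 4.988e-06 m²; R₁ = ρL/(N·A_s) = (2.79×10^-8)(5.73)/(24×4.988e-06) = 0.001336 Ω
Section 2: A = π(d/2)² = π(6.2000e-03 m)² = 1.208e-04 m²
R₂ = (2.79×10^-8)(6.87)/(1.208e-04) = 0.001587 Ω
R = R₁ + R₂ = 0.002923 Ω
V = IR = 2.43 × 0.002923 = 0.00710 V

0.00710 V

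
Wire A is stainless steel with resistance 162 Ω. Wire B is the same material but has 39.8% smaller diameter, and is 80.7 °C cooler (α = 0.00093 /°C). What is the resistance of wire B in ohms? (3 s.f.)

R ∝ ρL/d² with ρ ∝ (1+αΔT), so R_B/R_A = (1 − 39.8/100)⁻² × (1 − 0.00093×80.7)
= 2.759 × 0.925 = 2.552
R_B = 2.552 × 162 = 413 Ω

413 Ω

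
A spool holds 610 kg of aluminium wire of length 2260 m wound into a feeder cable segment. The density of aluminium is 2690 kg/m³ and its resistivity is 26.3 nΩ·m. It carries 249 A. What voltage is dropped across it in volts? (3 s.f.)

148 V

ρ = 26.3 nΩ·m = 2.63×10^-8 Ω·m
A = m/(density·L) = 610/(2690×2260) = 1.0034e-04 m²
R = ρL/A = (2.63×10^-8)(2260)/(1.0034e-04) = 0.5924 Ω
V = IR = 249 × 0.5924 = 148 V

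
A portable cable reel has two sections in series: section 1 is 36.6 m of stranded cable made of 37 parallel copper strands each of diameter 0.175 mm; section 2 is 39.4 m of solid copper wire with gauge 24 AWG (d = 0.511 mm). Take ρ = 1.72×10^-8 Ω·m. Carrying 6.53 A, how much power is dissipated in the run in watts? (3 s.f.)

171 W

Section 1: A_strand = π(8.7500e-05)² = 2.405e-08 m²; R₁ = ρL/(N·A_s) = (1.72×10^-8)(36.6)/(37×2.405e-08) = 0.7074 Ω
Section 2: A = π(0.511/2 mm)² = π(2.5550e-04 m)² = 2.051e-07 m²
R₂ = (1.72×10^-8)(39.4)/(2.051e-07) = 3.304 Ω
R = R₁ + R₂ = 4.012 Ω
P = I²R = (6.53)² × 4.012 = 171 W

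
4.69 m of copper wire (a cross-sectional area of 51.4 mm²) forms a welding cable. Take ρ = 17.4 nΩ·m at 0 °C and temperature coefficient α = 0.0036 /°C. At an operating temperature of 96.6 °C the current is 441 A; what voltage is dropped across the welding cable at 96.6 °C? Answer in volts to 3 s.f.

ρ = 17.4 nΩ·m = 1.74×10^-8 Ω·m
A = 51.4 mm² = 5.140e-05 m²
R₍0₎ = ρL/A = (1.74×10^-8)(4.69)/(5.140e-05) = 0.001588 Ω
R₍96.6₎ = R₍0₎(1 + αΔT) = 0.001588 × (1 + 0.0036×96.6) = 0.00214 Ω
V = IR = 441 × 0.00214 = 0.944 V

0.944 V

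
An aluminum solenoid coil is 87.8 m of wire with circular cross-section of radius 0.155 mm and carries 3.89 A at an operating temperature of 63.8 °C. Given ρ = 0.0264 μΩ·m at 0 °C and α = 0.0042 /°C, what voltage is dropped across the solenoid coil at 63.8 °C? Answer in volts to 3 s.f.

151 V

ρ = 0.0264 μΩ·m = 2.64×10^-8 Ω·m
A = πr² = π(1.5500e-04 m)² = 7.548e-08 m²
R₍0₎ = ρL/A = (2.64×10^-8)(87.8)/(7.548e-08) = 30.71 Ω
R₍63.8₎ = R₍0₎(1 + αΔT) = 30.71 × (1 + 0.0042×63.8) = 38.94 Ω
V = IR = 3.89 × 38.94 = 151 V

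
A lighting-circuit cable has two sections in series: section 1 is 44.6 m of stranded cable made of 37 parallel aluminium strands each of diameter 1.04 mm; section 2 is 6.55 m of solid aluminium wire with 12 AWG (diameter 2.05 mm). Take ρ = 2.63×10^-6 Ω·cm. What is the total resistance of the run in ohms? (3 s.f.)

0.0895 Ω

ρ = 2.63×10^-6 Ω·cm = 2.63×10^-8 Ω·m
Section 1: A_strand = π(5.2000e-04)² = 8.495e-07 m²; R₁ = ρL/(N·A_s) = (2.63×10^-8)(44.6)/(37×8.495e-07) = 0.03732 Ω
Section 2: A = π(2.05/2 mm)² = π(1.0250e-03 m)² = 3.301e-06 m²
R₂ = (2.63×10^-8)(6.55)/(3.301e-06) = 0.05219 Ω
R = R₁ + R₂ = 0.0895 Ω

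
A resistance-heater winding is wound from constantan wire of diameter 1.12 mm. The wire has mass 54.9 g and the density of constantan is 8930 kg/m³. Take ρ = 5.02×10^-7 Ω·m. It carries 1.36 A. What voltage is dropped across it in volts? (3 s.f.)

A = π(d/2)² = π(5.6000e-04 m)² = 9.8520e-07 m²
L = m/(density·A) = 0.0549/(8930×9.8520e-07) = 6.24 m
R = ρL/A = (5.02×10^-7)(6.24)/(9.8520e-07) = 3.18 Ω
V = IR = 1.36 × 3.18 = 4.32 V

4.32 V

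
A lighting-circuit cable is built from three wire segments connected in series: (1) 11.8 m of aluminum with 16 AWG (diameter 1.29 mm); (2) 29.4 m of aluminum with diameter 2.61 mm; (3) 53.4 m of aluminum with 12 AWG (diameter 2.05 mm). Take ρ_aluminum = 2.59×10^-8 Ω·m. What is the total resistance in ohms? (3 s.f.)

Seg 1: A = π(1.29/2 mm)² = π(6.4500e-04 m)² = 1.307e-06 m²
R_1 = (2.59×10^-8)(11.8)/(1.307e-06) = 0.2338 Ω
Seg 2: A = π(d/2)² = π(1.3050e-03 m)² = 5.350e-06 m²
R_2 = (2.59×10^-8)(29.4)/(5.350e-06) = 0.1423 Ω
Seg 3: A = π(2.05/2 mm)² = π(1.0250e-03 m)² = 3.301e-06 m²
R_3 = (2.59×10^-8)(53.4)/(3.301e-06) = 0.419 Ω
R_total = R_1 + R_2 + R_3 = 0.795 Ω

0.795 Ω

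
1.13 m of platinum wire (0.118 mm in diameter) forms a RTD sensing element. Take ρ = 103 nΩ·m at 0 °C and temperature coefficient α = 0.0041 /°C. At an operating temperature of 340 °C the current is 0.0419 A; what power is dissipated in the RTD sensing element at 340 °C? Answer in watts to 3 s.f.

0.0447 W

ρ = 103 nΩ·m = 1.03×10^-7 Ω·m
A = π(d/2)² = π(5.9000e-05 m)² = 1.094e-08 m²
R₍0₎ = ρL/A = (1.03×10^-7)(1.13)/(1.094e-08) = 10.64 Ω
R₍340₎ = R₍0₎(1 + αΔT) = 10.64 × (1 + 0.0041×340) = 25.48 Ω
P = I²R = (0.0419)² × 25.48 = 0.0447 W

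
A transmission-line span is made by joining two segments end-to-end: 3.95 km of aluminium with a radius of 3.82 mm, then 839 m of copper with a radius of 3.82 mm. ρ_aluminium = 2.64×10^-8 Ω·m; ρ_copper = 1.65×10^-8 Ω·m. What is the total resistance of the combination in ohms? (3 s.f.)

Segment 1: A = πr² = π(3.8200e-03 m)² = 4.584e-05 m²
R₁ = ρL/A = (2.64×10^-8)(3950)/(4.584e-05) = 2.275 Ω
R₂ = (1.65×10^-8)(839)/(4.584e-05) = 0.302 Ω
R = R₁ + R₂ = 2.58 Ω

2.58 Ω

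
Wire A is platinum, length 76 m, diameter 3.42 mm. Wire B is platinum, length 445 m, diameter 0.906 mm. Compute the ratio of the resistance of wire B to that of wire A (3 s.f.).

83.4

R ∝ ρL/d², so R_B/R_A = (L_B/L_A) × (d_A/d_B)²
= (445/76) × (3.42/0.906)² = 83.4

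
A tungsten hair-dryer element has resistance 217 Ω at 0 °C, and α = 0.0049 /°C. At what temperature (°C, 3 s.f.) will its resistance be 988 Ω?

R = R₀(1 + α(T − T₀)) ⇒ T = T₀ + (R/R₀ − 1)/α
T = 0 + (988/217 − 1)/0.0049 = 0 + (3.553)/0.0049 = 725 °C

725 °C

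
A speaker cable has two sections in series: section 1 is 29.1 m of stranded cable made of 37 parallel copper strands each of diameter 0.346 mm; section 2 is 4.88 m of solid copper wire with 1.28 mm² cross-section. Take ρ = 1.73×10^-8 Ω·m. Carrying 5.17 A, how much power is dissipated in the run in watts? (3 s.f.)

5.63 W

Section 1: A_strand = π(1.7300e-04)² = 9.402e-08 m²; R₁ = ρL/(N·A_s) = (1.73×10^-8)(29.1)/(37×9.402e-08) = 0.1447 Ω
Section 2: A = 1.28 mm² = 1.280e-06 m²
R₂ = (1.73×10^-8)(4.88)/(1.280e-06) = 0.06596 Ω
R = R₁ + R₂ = 0.2107 Ω
P = I²R = (5.17)² × 0.2107 = 5.63 W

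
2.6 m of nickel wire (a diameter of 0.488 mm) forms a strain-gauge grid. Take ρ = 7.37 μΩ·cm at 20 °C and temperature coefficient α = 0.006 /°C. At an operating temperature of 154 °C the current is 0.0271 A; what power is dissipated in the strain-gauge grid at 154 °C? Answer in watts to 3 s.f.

0.00136 W

ρ = 7.37 μΩ·cm = 7.37×10^-8 Ω·m
A = π(d/2)² = π(2.4400e-04 m)² = 1.870e-07 m²
R₍20₎ = ρL/A = (7.37×10^-8)(2.6)/(1.870e-07) = 1.024 Ω
R₍154₎ = R₍20₎(1 + αΔT) = 1.024 × (1 + 0.006×134) = 1.848 Ω
P = I²R = (0.0271)² × 1.848 = 0.00136 W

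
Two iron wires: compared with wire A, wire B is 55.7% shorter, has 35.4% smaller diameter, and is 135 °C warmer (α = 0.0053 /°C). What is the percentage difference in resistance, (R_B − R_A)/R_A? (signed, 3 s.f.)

R ∝ ρL/d² with ρ ∝ (1+αΔT), so R_B/R_A = (1 − 55.7/100) × (1 − 35.4/100)⁻² × (1 + 0.0053×135)
= 0.443 × 2.396 × 1.716 = 1.821
(R_B − R_A)/R_A = 1.821 − 1 = 82.1%

82.1%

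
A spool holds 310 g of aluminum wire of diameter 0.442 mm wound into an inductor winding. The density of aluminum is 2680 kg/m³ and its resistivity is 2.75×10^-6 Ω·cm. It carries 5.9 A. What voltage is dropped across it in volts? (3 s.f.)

797 V

ρ = 2.75×10^-6 Ω·cm = 2.75×10^-8 Ω·m
A = π(d/2)² = π(2.2100e-04 m)² = 1.5344e-07 m²
L = m/(density·A) = 0.31/(2680×1.5344e-07) = 753.9 m
R = ρL/A = (2.75×10^-8)(753.9)/(1.5344e-07) = 135.1 Ω
V = IR = 5.9 × 135.1 = 797 V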